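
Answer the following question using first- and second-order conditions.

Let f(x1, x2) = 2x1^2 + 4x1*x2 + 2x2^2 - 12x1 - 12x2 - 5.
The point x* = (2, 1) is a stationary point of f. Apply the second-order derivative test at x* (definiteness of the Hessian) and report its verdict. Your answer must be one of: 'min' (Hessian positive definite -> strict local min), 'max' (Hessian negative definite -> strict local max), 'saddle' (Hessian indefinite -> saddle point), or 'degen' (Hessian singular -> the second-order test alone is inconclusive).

Compute the Hessian H = grad^2 f:
  H = [[4, 4], [4, 4]]
Verify stationarity: grad f(x*) = H x* + g = (0, 0).
Eigenvalues of H: 0, 8.
H has a zero eigenvalue (singular; positive semidefinite but not definite), so H is neither positive definite, negative definite, nor indefinite. The second-order test alone is inconclusive -> degen.
(Indeed, f is constant along the null direction of H through x*, so x* is not a strict local extremum.)

degen


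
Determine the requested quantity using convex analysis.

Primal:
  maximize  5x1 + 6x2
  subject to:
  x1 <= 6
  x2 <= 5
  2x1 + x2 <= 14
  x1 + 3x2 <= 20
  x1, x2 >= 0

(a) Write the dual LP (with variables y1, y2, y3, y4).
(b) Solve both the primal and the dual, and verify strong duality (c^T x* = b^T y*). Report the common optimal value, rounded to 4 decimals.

The standard primal-dual pair for 'max c^T x s.t. A x <= b, x >= 0' is:
  Dual:  min b^T y  s.t.  A^T y >= c,  y >= 0.

So the dual LP is:
  minimize  6y1 + 5y2 + 14y3 + 20y4
  subject to:
    y1 + 2y3 + y4 >= 5
    y2 + y3 + 3y4 >= 6
    y1, y2, y3, y4 >= 0

Solving the primal: x* = (4.5, 5).
  primal value c^T x* = 52.5.
Solving the dual: y* = (0, 3.5, 2.5, 0).
  dual value b^T y* = 52.5.
Strong duality: c^T x* = b^T y*. Confirmed.

52.5


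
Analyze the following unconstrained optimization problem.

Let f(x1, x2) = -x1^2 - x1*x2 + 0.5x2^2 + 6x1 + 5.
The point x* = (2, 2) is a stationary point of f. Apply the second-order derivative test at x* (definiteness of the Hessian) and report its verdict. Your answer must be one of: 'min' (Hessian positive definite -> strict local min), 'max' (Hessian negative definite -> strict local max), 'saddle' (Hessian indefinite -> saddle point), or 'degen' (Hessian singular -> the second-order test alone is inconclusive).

Compute the Hessian H = grad^2 f:
  H = [[-2, -1], [-1, 1]]
Verify stationarity: grad f(x*) = H x* + g = (0, 0).
Eigenvalues of H: -2.3028, 1.3028.
Eigenvalues have mixed signs, so H is indefinite -> x* is a saddle point.

saddle


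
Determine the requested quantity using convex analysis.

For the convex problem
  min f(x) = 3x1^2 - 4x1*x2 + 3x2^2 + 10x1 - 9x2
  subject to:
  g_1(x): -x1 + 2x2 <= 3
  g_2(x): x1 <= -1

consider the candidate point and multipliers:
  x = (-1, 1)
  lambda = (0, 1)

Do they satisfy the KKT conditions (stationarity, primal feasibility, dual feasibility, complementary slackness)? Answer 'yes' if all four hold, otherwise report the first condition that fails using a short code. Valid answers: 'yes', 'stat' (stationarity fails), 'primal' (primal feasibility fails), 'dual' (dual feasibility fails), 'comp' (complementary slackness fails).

Gradient of f: grad f(x) = Q x + c = (0, 1)
Constraint values g_i(x) = a_i^T x - b_i:
  g_1((-1, 1)) = 0
  g_2((-1, 1)) = 0
Stationarity residual: grad f(x) + sum_i lambda_i a_i = (1, 1)
  -> stationarity FAILS
Primal feasibility (all g_i <= 0): OK
Dual feasibility (all lambda_i >= 0): OK
Complementary slackness (lambda_i * g_i(x) = 0 for all i): OK

Verdict: the first failing condition is stationarity -> stat.

stat


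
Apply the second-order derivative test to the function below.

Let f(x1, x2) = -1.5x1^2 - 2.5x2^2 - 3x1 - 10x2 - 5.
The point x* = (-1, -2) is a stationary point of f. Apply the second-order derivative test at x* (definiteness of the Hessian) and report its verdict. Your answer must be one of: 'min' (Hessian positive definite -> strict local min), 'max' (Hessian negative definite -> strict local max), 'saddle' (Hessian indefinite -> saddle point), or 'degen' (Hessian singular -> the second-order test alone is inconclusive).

Compute the Hessian H = grad^2 f:
  H = [[-3, 0], [0, -5]]
Verify stationarity: grad f(x*) = H x* + g = (0, 0).
Eigenvalues of H: -5, -3.
Both eigenvalues < 0, so H is negative definite -> x* is a strict local max.

max


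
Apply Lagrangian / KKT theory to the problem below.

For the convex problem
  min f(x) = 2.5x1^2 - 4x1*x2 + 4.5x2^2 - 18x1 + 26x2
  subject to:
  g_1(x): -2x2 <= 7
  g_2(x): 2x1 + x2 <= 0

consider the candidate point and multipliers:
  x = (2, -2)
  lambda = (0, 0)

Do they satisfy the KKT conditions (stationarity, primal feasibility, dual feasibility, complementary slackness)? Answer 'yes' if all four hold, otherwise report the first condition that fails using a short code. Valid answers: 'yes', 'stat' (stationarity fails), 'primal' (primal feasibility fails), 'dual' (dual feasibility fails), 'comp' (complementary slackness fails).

Gradient of f: grad f(x) = Q x + c = (0, 0)
Constraint values g_i(x) = a_i^T x - b_i:
  g_1((2, -2)) = -3
  g_2((2, -2)) = 2
Stationarity residual: grad f(x) + sum_i lambda_i a_i = (0, 0)
  -> stationarity OK
Primal feasibility (all g_i <= 0): FAILS
Dual feasibility (all lambda_i >= 0): OK
Complementary slackness (lambda_i * g_i(x) = 0 for all i): OK

Verdict: the first failing condition is primal_feasibility -> primal.

primal


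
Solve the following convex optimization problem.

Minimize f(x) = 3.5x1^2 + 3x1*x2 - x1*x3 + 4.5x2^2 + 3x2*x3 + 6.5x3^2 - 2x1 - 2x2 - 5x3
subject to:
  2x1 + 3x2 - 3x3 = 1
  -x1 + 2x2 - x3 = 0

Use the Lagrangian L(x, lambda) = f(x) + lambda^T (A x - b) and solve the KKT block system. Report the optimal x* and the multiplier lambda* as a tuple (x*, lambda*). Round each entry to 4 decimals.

Form the Lagrangian:
  L(x, lambda) = (1/2) x^T Q x + c^T x + lambda^T (A x - b)
Stationarity (grad_x L = 0): Q x + c + A^T lambda = 0.
Primal feasibility: A x = b.

This gives the KKT block system:
  [ Q   A^T ] [ x     ]   [-c ]
  [ A    0  ] [ lambda ] = [ b ]

Solving the linear system:
  x*      = (0.3669, 0.2781, 0.1893)
  lambda* = (-0.6568, -0.1006)
  f(x*)   = -0.7899

x* = (0.3669, 0.2781, 0.1893), lambda* = (-0.6568, -0.1006)


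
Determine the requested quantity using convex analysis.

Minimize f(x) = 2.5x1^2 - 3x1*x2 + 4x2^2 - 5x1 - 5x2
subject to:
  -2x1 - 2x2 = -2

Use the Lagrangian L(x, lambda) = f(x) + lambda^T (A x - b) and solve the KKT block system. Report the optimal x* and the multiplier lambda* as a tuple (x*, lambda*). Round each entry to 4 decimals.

Form the Lagrangian:
  L(x, lambda) = (1/2) x^T Q x + c^T x + lambda^T (A x - b)
Stationarity (grad_x L = 0): Q x + c + A^T lambda = 0.
Primal feasibility: A x = b.

This gives the KKT block system:
  [ Q   A^T ] [ x     ]   [-c ]
  [ A    0  ] [ lambda ] = [ b ]

Solving the linear system:
  x*      = (0.5789, 0.4211)
  lambda* = (-1.6842)
  f(x*)   = -4.1842

x* = (0.5789, 0.4211), lambda* = (-1.6842)


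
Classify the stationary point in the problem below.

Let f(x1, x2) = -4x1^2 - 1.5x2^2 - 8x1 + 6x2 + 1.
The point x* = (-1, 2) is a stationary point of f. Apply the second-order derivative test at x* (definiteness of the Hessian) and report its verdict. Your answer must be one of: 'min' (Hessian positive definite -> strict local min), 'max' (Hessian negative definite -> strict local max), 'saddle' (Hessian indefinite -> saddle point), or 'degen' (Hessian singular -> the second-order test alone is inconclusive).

Compute the Hessian H = grad^2 f:
  H = [[-8, 0], [0, -3]]
Verify stationarity: grad f(x*) = H x* + g = (0, 0).
Eigenvalues of H: -8, -3.
Both eigenvalues < 0, so H is negative definite -> x* is a strict local max.

max


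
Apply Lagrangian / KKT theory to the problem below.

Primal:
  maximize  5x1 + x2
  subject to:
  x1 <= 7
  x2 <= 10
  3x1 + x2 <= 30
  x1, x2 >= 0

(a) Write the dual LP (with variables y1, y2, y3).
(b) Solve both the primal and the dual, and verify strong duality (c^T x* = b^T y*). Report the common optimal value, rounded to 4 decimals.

The standard primal-dual pair for 'max c^T x s.t. A x <= b, x >= 0' is:
  Dual:  min b^T y  s.t.  A^T y >= c,  y >= 0.

So the dual LP is:
  minimize  7y1 + 10y2 + 30y3
  subject to:
    y1 + 3y3 >= 5
    y2 + y3 >= 1
    y1, y2, y3 >= 0

Solving the primal: x* = (7, 9).
  primal value c^T x* = 44.
Solving the dual: y* = (2, 0, 1).
  dual value b^T y* = 44.
Strong duality: c^T x* = b^T y*. Confirmed.

44


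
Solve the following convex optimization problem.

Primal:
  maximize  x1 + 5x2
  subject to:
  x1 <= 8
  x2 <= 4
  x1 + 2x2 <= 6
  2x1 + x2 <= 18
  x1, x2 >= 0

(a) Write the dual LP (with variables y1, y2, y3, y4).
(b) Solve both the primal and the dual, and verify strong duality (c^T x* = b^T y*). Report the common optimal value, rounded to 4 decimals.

The standard primal-dual pair for 'max c^T x s.t. A x <= b, x >= 0' is:
  Dual:  min b^T y  s.t.  A^T y >= c,  y >= 0.

So the dual LP is:
  minimize  8y1 + 4y2 + 6y3 + 18y4
  subject to:
    y1 + y3 + 2y4 >= 1
    y2 + 2y3 + y4 >= 5
    y1, y2, y3, y4 >= 0

Solving the primal: x* = (0, 3).
  primal value c^T x* = 15.
Solving the dual: y* = (0, 0, 2.5, 0).
  dual value b^T y* = 15.
Strong duality: c^T x* = b^T y*. Confirmed.

15


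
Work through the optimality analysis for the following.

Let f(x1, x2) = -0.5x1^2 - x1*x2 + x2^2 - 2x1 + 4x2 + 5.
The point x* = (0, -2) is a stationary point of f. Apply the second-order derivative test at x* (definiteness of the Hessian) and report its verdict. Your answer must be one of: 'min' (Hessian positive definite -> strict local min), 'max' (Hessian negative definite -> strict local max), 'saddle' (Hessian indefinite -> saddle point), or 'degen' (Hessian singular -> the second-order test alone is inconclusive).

Compute the Hessian H = grad^2 f:
  H = [[-1, -1], [-1, 2]]
Verify stationarity: grad f(x*) = H x* + g = (0, 0).
Eigenvalues of H: -1.3028, 2.3028.
Eigenvalues have mixed signs, so H is indefinite -> x* is a saddle point.

saddle


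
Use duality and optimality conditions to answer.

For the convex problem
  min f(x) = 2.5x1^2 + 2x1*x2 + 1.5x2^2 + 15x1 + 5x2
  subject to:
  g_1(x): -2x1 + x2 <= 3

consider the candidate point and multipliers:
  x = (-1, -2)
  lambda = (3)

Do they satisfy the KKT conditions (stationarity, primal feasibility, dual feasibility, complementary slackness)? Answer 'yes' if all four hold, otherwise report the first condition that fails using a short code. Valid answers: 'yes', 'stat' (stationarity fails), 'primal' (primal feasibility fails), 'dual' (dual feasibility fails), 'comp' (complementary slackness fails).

Gradient of f: grad f(x) = Q x + c = (6, -3)
Constraint values g_i(x) = a_i^T x - b_i:
  g_1((-1, -2)) = -3
Stationarity residual: grad f(x) + sum_i lambda_i a_i = (0, 0)
  -> stationarity OK
Primal feasibility (all g_i <= 0): OK
Dual feasibility (all lambda_i >= 0): OK
Complementary slackness (lambda_i * g_i(x) = 0 for all i): FAILS

Verdict: the first failing condition is complementary_slackness -> comp.

comp


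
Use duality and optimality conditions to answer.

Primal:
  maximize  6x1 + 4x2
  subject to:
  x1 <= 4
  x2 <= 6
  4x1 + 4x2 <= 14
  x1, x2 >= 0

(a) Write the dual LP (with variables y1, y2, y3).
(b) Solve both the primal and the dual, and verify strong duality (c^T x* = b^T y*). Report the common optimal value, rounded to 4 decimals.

The standard primal-dual pair for 'max c^T x s.t. A x <= b, x >= 0' is:
  Dual:  min b^T y  s.t.  A^T y >= c,  y >= 0.

So the dual LP is:
  minimize  4y1 + 6y2 + 14y3
  subject to:
    y1 + 4y3 >= 6
    y2 + 4y3 >= 4
    y1, y2, y3 >= 0

Solving the primal: x* = (3.5, 0).
  primal value c^T x* = 21.
Solving the dual: y* = (0, 0, 1.5).
  dual value b^T y* = 21.
Strong duality: c^T x* = b^T y*. Confirmed.

21


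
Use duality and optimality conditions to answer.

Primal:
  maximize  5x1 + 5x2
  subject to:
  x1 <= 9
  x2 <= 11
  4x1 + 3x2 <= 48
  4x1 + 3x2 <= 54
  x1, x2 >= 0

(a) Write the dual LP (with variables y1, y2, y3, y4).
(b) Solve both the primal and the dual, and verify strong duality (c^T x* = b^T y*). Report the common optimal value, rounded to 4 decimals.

The standard primal-dual pair for 'max c^T x s.t. A x <= b, x >= 0' is:
  Dual:  min b^T y  s.t.  A^T y >= c,  y >= 0.

So the dual LP is:
  minimize  9y1 + 11y2 + 48y3 + 54y4
  subject to:
    y1 + 4y3 + 4y4 >= 5
    y2 + 3y3 + 3y4 >= 5
    y1, y2, y3, y4 >= 0

Solving the primal: x* = (3.75, 11).
  primal value c^T x* = 73.75.
Solving the dual: y* = (0, 1.25, 1.25, 0).
  dual value b^T y* = 73.75.
Strong duality: c^T x* = b^T y*. Confirmed.

73.75


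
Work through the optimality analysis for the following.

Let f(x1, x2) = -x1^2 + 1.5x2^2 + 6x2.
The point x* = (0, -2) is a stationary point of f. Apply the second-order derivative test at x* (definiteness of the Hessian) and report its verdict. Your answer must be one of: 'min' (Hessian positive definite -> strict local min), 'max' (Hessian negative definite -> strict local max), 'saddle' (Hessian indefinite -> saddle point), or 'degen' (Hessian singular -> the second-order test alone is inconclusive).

Compute the Hessian H = grad^2 f:
  H = [[-2, 0], [0, 3]]
Verify stationarity: grad f(x*) = H x* + g = (0, 0).
Eigenvalues of H: -2, 3.
Eigenvalues have mixed signs, so H is indefinite -> x* is a saddle point.

saddle


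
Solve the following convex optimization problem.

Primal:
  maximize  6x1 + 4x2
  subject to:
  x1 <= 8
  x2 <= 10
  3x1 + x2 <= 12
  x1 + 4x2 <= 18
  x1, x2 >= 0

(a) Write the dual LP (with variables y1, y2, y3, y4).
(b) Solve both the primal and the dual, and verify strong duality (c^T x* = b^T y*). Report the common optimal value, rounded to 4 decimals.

The standard primal-dual pair for 'max c^T x s.t. A x <= b, x >= 0' is:
  Dual:  min b^T y  s.t.  A^T y >= c,  y >= 0.

So the dual LP is:
  minimize  8y1 + 10y2 + 12y3 + 18y4
  subject to:
    y1 + 3y3 + y4 >= 6
    y2 + y3 + 4y4 >= 4
    y1, y2, y3, y4 >= 0

Solving the primal: x* = (2.7273, 3.8182).
  primal value c^T x* = 31.6364.
Solving the dual: y* = (0, 0, 1.8182, 0.5455).
  dual value b^T y* = 31.6364.
Strong duality: c^T x* = b^T y*. Confirmed.

31.6364


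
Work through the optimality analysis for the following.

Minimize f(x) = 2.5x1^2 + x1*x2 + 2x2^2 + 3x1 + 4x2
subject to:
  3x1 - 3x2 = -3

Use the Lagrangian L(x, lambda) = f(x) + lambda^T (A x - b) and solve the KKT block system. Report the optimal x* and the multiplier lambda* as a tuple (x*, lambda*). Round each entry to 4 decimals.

Form the Lagrangian:
  L(x, lambda) = (1/2) x^T Q x + c^T x + lambda^T (A x - b)
Stationarity (grad_x L = 0): Q x + c + A^T lambda = 0.
Primal feasibility: A x = b.

This gives the KKT block system:
  [ Q   A^T ] [ x     ]   [-c ]
  [ A    0  ] [ lambda ] = [ b ]

Solving the linear system:
  x*      = (-1.0909, -0.0909)
  lambda* = (0.8485)
  f(x*)   = -0.5455

x* = (-1.0909, -0.0909), lambda* = (0.8485)


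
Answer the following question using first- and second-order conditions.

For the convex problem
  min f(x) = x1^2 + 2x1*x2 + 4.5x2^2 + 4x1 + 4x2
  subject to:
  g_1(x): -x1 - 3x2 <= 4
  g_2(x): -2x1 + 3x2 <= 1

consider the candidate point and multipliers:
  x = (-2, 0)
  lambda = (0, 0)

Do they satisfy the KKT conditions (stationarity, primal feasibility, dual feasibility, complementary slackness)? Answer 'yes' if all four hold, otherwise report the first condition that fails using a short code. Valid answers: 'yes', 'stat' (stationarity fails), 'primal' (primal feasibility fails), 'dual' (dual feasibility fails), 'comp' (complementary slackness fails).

Gradient of f: grad f(x) = Q x + c = (0, 0)
Constraint values g_i(x) = a_i^T x - b_i:
  g_1((-2, 0)) = -2
  g_2((-2, 0)) = 3
Stationarity residual: grad f(x) + sum_i lambda_i a_i = (0, 0)
  -> stationarity OK
Primal feasibility (all g_i <= 0): FAILS
Dual feasibility (all lambda_i >= 0): OK
Complementary slackness (lambda_i * g_i(x) = 0 for all i): OK

Verdict: the first failing condition is primal_feasibility -> primal.

primal


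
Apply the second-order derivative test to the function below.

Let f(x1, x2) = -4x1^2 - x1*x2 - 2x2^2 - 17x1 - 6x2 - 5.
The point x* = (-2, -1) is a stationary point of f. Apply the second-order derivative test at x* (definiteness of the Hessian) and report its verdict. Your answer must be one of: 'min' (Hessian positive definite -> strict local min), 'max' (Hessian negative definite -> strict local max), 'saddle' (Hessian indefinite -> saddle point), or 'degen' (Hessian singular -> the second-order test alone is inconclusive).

Compute the Hessian H = grad^2 f:
  H = [[-8, -1], [-1, -4]]
Verify stationarity: grad f(x*) = H x* + g = (0, 0).
Eigenvalues of H: -8.2361, -3.7639.
Both eigenvalues < 0, so H is negative definite -> x* is a strict local max.

max


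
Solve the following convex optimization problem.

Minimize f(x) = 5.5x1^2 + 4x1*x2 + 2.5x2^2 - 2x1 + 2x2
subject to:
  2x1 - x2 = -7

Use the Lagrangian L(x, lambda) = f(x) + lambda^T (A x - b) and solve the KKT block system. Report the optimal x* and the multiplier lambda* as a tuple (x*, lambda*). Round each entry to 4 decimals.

Form the Lagrangian:
  L(x, lambda) = (1/2) x^T Q x + c^T x + lambda^T (A x - b)
Stationarity (grad_x L = 0): Q x + c + A^T lambda = 0.
Primal feasibility: A x = b.

This gives the KKT block system:
  [ Q   A^T ] [ x     ]   [-c ]
  [ A    0  ] [ lambda ] = [ b ]

Solving the linear system:
  x*      = (-2.1277, 2.7447)
  lambda* = (7.2128)
  f(x*)   = 30.117

x* = (-2.1277, 2.7447), lambda* = (7.2128)


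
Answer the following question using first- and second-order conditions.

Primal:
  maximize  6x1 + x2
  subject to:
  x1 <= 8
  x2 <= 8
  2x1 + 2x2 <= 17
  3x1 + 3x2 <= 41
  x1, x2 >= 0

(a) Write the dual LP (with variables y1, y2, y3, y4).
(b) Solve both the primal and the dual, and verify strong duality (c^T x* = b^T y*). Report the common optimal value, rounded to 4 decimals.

The standard primal-dual pair for 'max c^T x s.t. A x <= b, x >= 0' is:
  Dual:  min b^T y  s.t.  A^T y >= c,  y >= 0.

So the dual LP is:
  minimize  8y1 + 8y2 + 17y3 + 41y4
  subject to:
    y1 + 2y3 + 3y4 >= 6
    y2 + 2y3 + 3y4 >= 1
    y1, y2, y3, y4 >= 0

Solving the primal: x* = (8, 0.5).
  primal value c^T x* = 48.5.
Solving the dual: y* = (5, 0, 0.5, 0).
  dual value b^T y* = 48.5.
Strong duality: c^T x* = b^T y*. Confirmed.

48.5


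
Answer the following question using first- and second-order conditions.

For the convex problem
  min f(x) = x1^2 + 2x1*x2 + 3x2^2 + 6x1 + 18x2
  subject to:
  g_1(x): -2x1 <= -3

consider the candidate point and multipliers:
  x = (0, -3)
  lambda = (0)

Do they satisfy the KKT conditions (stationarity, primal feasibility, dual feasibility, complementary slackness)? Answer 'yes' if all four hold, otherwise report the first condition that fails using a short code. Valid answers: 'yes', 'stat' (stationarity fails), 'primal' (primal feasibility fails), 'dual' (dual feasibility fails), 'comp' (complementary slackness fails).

Gradient of f: grad f(x) = Q x + c = (0, 0)
Constraint values g_i(x) = a_i^T x - b_i:
  g_1((0, -3)) = 3
Stationarity residual: grad f(x) + sum_i lambda_i a_i = (0, 0)
  -> stationarity OK
Primal feasibility (all g_i <= 0): FAILS
Dual feasibility (all lambda_i >= 0): OK
Complementary slackness (lambda_i * g_i(x) = 0 for all i): OK

Verdict: the first failing condition is primal_feasibility -> primal.

primal


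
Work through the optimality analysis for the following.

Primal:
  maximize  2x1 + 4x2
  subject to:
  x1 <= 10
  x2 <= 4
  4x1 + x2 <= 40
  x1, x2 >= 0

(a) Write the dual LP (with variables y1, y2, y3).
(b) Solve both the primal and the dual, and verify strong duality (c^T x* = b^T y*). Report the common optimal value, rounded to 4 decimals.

The standard primal-dual pair for 'max c^T x s.t. A x <= b, x >= 0' is:
  Dual:  min b^T y  s.t.  A^T y >= c,  y >= 0.

So the dual LP is:
  minimize  10y1 + 4y2 + 40y3
  subject to:
    y1 + 4y3 >= 2
    y2 + y3 >= 4
    y1, y2, y3 >= 0

Solving the primal: x* = (9, 4).
  primal value c^T x* = 34.
Solving the dual: y* = (0, 3.5, 0.5).
  dual value b^T y* = 34.
Strong duality: c^T x* = b^T y*. Confirmed.

34


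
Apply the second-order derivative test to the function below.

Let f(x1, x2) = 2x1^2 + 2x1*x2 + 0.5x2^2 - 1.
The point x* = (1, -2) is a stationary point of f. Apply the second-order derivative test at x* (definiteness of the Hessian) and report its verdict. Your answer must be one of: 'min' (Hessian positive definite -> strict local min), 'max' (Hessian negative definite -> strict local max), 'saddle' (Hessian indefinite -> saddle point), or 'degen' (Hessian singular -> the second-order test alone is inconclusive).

Compute the Hessian H = grad^2 f:
  H = [[4, 2], [2, 1]]
Verify stationarity: grad f(x*) = H x* + g = (0, 0).
Eigenvalues of H: 0, 5.
H has a zero eigenvalue (singular; positive semidefinite but not definite), so H is neither positive definite, negative definite, nor indefinite. The second-order test alone is inconclusive -> degen.
(Indeed, f is constant along the null direction of H through x*, so x* is not a strict local extremum.)

degen


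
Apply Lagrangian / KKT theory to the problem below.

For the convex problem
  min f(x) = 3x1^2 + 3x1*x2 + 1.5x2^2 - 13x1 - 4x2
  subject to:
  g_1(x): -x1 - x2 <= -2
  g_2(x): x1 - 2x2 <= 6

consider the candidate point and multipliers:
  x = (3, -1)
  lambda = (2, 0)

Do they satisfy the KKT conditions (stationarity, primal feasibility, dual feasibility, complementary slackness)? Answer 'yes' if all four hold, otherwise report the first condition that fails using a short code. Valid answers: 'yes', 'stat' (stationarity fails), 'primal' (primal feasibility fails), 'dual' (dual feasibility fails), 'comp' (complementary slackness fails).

Gradient of f: grad f(x) = Q x + c = (2, 2)
Constraint values g_i(x) = a_i^T x - b_i:
  g_1((3, -1)) = 0
  g_2((3, -1)) = -1
Stationarity residual: grad f(x) + sum_i lambda_i a_i = (0, 0)
  -> stationarity OK
Primal feasibility (all g_i <= 0): OK
Dual feasibility (all lambda_i >= 0): OK
Complementary slackness (lambda_i * g_i(x) = 0 for all i): OK

Verdict: yes, KKT holds.

yes


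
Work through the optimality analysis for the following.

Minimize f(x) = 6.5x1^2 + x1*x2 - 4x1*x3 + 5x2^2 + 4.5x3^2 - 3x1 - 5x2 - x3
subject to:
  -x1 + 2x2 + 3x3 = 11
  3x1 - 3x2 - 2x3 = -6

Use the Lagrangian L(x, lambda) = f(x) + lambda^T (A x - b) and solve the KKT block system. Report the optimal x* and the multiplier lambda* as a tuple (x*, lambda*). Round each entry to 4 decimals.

Form the Lagrangian:
  L(x, lambda) = (1/2) x^T Q x + c^T x + lambda^T (A x - b)
Stationarity (grad_x L = 0): Q x + c + A^T lambda = 0.
Primal feasibility: A x = b.

This gives the KKT block system:
  [ Q   A^T ] [ x     ]   [-c ]
  [ A    0  ] [ lambda ] = [ b ]

Solving the linear system:
  x*      = (1.4015, 1.1621, 3.3591)
  lambda* = (-10.9669, -4.6372)
  f(x*)   = 39.7192

x* = (1.4015, 1.1621, 3.3591), lambda* = (-10.9669, -4.6372)


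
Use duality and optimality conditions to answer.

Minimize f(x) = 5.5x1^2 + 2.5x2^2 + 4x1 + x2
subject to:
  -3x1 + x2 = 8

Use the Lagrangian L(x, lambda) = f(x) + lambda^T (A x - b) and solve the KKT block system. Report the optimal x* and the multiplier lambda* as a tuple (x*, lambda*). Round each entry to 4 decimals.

Form the Lagrangian:
  L(x, lambda) = (1/2) x^T Q x + c^T x + lambda^T (A x - b)
Stationarity (grad_x L = 0): Q x + c + A^T lambda = 0.
Primal feasibility: A x = b.

This gives the KKT block system:
  [ Q   A^T ] [ x     ]   [-c ]
  [ A    0  ] [ lambda ] = [ b ]

Solving the linear system:
  x*      = (-2.2679, 1.1964)
  lambda* = (-6.9821)
  f(x*)   = 23.9911

x* = (-2.2679, 1.1964), lambda* = (-6.9821)


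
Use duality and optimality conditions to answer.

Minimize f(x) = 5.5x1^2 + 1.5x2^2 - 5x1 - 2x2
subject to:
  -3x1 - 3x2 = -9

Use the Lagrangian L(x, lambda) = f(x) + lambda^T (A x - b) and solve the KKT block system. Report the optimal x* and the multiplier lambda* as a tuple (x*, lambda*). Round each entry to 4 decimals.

Form the Lagrangian:
  L(x, lambda) = (1/2) x^T Q x + c^T x + lambda^T (A x - b)
Stationarity (grad_x L = 0): Q x + c + A^T lambda = 0.
Primal feasibility: A x = b.

This gives the KKT block system:
  [ Q   A^T ] [ x     ]   [-c ]
  [ A    0  ] [ lambda ] = [ b ]

Solving the linear system:
  x*      = (0.8571, 2.1429)
  lambda* = (1.4762)
  f(x*)   = 2.3571

x* = (0.8571, 2.1429), lambda* = (1.4762)


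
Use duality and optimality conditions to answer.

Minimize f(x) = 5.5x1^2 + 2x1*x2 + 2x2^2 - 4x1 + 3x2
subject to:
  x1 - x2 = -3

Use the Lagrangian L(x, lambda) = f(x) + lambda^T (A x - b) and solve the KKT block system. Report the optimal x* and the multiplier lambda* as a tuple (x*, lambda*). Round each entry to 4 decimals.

Form the Lagrangian:
  L(x, lambda) = (1/2) x^T Q x + c^T x + lambda^T (A x - b)
Stationarity (grad_x L = 0): Q x + c + A^T lambda = 0.
Primal feasibility: A x = b.

This gives the KKT block system:
  [ Q   A^T ] [ x     ]   [-c ]
  [ A    0  ] [ lambda ] = [ b ]

Solving the linear system:
  x*      = (-0.8947, 2.1053)
  lambda* = (9.6316)
  f(x*)   = 19.3947

x* = (-0.8947, 2.1053), lambda* = (9.6316)


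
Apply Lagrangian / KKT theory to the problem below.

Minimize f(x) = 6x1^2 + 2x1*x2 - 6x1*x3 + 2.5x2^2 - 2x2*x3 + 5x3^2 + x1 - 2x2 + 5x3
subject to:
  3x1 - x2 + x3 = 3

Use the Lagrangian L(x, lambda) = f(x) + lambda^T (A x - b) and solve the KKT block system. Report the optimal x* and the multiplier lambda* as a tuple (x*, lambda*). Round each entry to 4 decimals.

Form the Lagrangian:
  L(x, lambda) = (1/2) x^T Q x + c^T x + lambda^T (A x - b)
Stationarity (grad_x L = 0): Q x + c + A^T lambda = 0.
Primal feasibility: A x = b.

This gives the KKT block system:
  [ Q   A^T ] [ x     ]   [-c ]
  [ A    0  ] [ lambda ] = [ b ]

Solving the linear system:
  x*      = (0.7984, -0.4223, 0.1826)
  lambda* = (-2.8801)
  f(x*)   = 5.5981

x* = (0.7984, -0.4223, 0.1826), lambda* = (-2.8801)


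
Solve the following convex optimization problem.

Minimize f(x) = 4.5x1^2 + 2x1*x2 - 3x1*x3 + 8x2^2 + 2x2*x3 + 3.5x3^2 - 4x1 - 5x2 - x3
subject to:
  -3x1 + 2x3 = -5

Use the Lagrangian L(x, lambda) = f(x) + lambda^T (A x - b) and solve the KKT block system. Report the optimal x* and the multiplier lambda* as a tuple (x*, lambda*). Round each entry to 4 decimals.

Form the Lagrangian:
  L(x, lambda) = (1/2) x^T Q x + c^T x + lambda^T (A x - b)
Stationarity (grad_x L = 0): Q x + c + A^T lambda = 0.
Primal feasibility: A x = b.

This gives the KKT block system:
  [ Q   A^T ] [ x     ]   [-c ]
  [ A    0  ] [ lambda ] = [ b ]

Solving the linear system:
  x*      = (1.489, 0.1597, -0.2665)
  lambda* = (3.5066)
  f(x*)   = 5.5226

x* = (1.489, 0.1597, -0.2665), lambda* = (3.5066)


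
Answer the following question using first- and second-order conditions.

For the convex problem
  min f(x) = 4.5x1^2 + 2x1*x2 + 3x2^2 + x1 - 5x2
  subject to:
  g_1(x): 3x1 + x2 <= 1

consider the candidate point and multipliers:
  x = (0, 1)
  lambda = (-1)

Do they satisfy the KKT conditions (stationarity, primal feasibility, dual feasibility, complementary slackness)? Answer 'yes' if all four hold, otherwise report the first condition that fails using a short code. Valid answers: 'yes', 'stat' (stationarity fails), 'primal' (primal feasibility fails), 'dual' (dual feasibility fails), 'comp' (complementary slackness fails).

Gradient of f: grad f(x) = Q x + c = (3, 1)
Constraint values g_i(x) = a_i^T x - b_i:
  g_1((0, 1)) = 0
Stationarity residual: grad f(x) + sum_i lambda_i a_i = (0, 0)
  -> stationarity OK
Primal feasibility (all g_i <= 0): OK
Dual feasibility (all lambda_i >= 0): FAILS
Complementary slackness (lambda_i * g_i(x) = 0 for all i): OK

Verdict: the first failing condition is dual_feasibility -> dual.

dual


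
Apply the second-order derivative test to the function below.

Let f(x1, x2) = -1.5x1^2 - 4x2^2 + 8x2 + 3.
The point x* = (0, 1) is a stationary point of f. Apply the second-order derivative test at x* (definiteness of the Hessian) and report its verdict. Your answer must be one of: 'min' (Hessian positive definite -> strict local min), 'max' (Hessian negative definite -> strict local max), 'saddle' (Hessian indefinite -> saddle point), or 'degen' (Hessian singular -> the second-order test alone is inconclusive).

Compute the Hessian H = grad^2 f:
  H = [[-3, 0], [0, -8]]
Verify stationarity: grad f(x*) = H x* + g = (0, 0).
Eigenvalues of H: -8, -3.
Both eigenvalues < 0, so H is negative definite -> x* is a strict local max.

max


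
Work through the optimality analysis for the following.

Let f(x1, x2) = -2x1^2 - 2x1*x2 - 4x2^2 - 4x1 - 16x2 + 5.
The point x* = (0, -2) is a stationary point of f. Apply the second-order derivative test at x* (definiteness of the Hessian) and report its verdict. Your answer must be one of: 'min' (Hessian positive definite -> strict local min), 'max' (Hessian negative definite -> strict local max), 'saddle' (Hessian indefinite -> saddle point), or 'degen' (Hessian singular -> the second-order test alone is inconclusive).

Compute the Hessian H = grad^2 f:
  H = [[-4, -2], [-2, -8]]
Verify stationarity: grad f(x*) = H x* + g = (0, 0).
Eigenvalues of H: -8.8284, -3.1716.
Both eigenvalues < 0, so H is negative definite -> x* is a strict local max.

max


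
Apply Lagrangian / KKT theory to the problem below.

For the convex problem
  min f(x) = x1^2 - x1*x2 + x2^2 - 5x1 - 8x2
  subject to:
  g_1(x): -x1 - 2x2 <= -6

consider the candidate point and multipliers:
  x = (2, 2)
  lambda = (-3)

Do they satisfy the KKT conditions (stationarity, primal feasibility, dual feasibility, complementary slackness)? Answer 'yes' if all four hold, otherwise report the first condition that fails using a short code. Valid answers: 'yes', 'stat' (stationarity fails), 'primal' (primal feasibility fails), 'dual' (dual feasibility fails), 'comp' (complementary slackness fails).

Gradient of f: grad f(x) = Q x + c = (-3, -6)
Constraint values g_i(x) = a_i^T x - b_i:
  g_1((2, 2)) = 0
Stationarity residual: grad f(x) + sum_i lambda_i a_i = (0, 0)
  -> stationarity OK
Primal feasibility (all g_i <= 0): OK
Dual feasibility (all lambda_i >= 0): FAILS
Complementary slackness (lambda_i * g_i(x) = 0 for all i): OK

Verdict: the first failing condition is dual_feasibility -> dual.

dual


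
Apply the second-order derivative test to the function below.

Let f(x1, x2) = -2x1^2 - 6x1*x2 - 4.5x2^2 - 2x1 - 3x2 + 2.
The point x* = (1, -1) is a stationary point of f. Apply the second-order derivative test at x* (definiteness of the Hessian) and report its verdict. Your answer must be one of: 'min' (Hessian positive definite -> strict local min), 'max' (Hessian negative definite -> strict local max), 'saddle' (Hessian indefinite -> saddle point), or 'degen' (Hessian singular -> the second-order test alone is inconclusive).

Compute the Hessian H = grad^2 f:
  H = [[-4, -6], [-6, -9]]
Verify stationarity: grad f(x*) = H x* + g = (0, 0).
Eigenvalues of H: -13, 0.
H has a zero eigenvalue (singular; negative semidefinite but not definite), so H is neither positive definite, negative definite, nor indefinite. The second-order test alone is inconclusive -> degen.
(Indeed, f is constant along the null direction of H through x*, so x* is not a strict local extremum.)

degen


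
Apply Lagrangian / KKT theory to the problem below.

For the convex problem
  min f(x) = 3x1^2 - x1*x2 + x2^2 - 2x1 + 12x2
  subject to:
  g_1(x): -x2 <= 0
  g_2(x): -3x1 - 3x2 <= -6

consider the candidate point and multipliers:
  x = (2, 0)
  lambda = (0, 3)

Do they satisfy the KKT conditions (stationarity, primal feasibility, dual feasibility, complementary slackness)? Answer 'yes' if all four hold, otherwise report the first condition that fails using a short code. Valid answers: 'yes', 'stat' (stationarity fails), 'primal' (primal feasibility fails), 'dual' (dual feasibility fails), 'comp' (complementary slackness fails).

Gradient of f: grad f(x) = Q x + c = (10, 10)
Constraint values g_i(x) = a_i^T x - b_i:
  g_1((2, 0)) = 0
  g_2((2, 0)) = 0
Stationarity residual: grad f(x) + sum_i lambda_i a_i = (1, 1)
  -> stationarity FAILS
Primal feasibility (all g_i <= 0): OK
Dual feasibility (all lambda_i >= 0): OK
Complementary slackness (lambda_i * g_i(x) = 0 for all i): OK

Verdict: the first failing condition is stationarity -> stat.

stat


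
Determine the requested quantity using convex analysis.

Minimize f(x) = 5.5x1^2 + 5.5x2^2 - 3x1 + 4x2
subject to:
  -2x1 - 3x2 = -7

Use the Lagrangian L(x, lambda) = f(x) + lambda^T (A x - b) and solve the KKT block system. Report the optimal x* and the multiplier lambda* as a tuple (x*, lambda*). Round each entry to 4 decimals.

Form the Lagrangian:
  L(x, lambda) = (1/2) x^T Q x + c^T x + lambda^T (A x - b)
Stationarity (grad_x L = 0): Q x + c + A^T lambda = 0.
Primal feasibility: A x = b.

This gives the KKT block system:
  [ Q   A^T ] [ x     ]   [-c ]
  [ A    0  ] [ lambda ] = [ b ]

Solving the linear system:
  x*      = (1.4336, 1.3776)
  lambda* = (6.3846)
  f(x*)   = 22.951

x* = (1.4336, 1.3776), lambda* = (6.3846)


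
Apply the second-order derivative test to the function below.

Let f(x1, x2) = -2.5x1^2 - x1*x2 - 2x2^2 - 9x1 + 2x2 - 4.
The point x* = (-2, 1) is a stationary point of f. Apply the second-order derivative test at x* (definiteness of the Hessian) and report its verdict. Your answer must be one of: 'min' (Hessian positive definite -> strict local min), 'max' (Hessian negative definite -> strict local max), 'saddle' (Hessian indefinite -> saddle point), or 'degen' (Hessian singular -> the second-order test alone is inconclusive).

Compute the Hessian H = grad^2 f:
  H = [[-5, -1], [-1, -4]]
Verify stationarity: grad f(x*) = H x* + g = (0, 0).
Eigenvalues of H: -5.618, -3.382.
Both eigenvalues < 0, so H is negative definite -> x* is a strict local max.

max


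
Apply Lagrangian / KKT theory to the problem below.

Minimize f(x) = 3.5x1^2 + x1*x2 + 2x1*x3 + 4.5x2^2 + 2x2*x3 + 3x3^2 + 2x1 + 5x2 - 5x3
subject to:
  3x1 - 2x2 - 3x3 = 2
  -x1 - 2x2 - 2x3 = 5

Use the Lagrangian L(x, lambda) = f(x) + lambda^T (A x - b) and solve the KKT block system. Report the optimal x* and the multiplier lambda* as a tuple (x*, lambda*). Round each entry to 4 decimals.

Form the Lagrangian:
  L(x, lambda) = (1/2) x^T Q x + c^T x + lambda^T (A x - b)
Stationarity (grad_x L = 0): Q x + c + A^T lambda = 0.
Primal feasibility: A x = b.

This gives the KKT block system:
  [ Q   A^T ] [ x     ]   [-c ]
  [ A    0  ] [ lambda ] = [ b ]

Solving the linear system:
  x*      = (-0.8343, -1.7457, -0.3371)
  lambda* = (0.0375, -6.1476)
  f(x*)   = 10.9756

x* = (-0.8343, -1.7457, -0.3371), lambda* = (0.0375, -6.1476)


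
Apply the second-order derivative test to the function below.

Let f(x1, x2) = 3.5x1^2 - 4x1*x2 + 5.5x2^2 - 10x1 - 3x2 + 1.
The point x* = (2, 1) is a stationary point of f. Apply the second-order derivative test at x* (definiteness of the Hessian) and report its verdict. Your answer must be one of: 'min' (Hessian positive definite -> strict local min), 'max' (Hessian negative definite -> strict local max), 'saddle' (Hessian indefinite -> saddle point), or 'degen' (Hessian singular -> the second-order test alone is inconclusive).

Compute the Hessian H = grad^2 f:
  H = [[7, -4], [-4, 11]]
Verify stationarity: grad f(x*) = H x* + g = (0, 0).
Eigenvalues of H: 4.5279, 13.4721.
Both eigenvalues > 0, so H is positive definite -> x* is a strict local min.

min


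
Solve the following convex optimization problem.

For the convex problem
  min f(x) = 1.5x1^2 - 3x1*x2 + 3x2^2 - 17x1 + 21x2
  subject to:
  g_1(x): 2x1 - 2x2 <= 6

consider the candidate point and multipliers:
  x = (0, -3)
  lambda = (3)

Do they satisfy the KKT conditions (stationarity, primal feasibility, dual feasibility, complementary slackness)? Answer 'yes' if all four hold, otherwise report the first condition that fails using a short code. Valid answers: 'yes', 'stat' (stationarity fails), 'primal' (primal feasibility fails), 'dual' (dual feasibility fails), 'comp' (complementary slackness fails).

Gradient of f: grad f(x) = Q x + c = (-8, 3)
Constraint values g_i(x) = a_i^T x - b_i:
  g_1((0, -3)) = 0
Stationarity residual: grad f(x) + sum_i lambda_i a_i = (-2, -3)
  -> stationarity FAILS
Primal feasibility (all g_i <= 0): OK
Dual feasibility (all lambda_i >= 0): OK
Complementary slackness (lambda_i * g_i(x) = 0 for all i): OK

Verdict: the first failing condition is stationarity -> stat.

stat


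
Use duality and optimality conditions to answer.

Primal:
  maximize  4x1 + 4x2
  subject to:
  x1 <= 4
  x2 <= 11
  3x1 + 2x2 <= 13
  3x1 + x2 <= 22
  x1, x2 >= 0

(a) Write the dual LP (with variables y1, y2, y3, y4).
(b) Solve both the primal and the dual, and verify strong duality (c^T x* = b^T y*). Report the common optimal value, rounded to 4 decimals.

The standard primal-dual pair for 'max c^T x s.t. A x <= b, x >= 0' is:
  Dual:  min b^T y  s.t.  A^T y >= c,  y >= 0.

So the dual LP is:
  minimize  4y1 + 11y2 + 13y3 + 22y4
  subject to:
    y1 + 3y3 + 3y4 >= 4
    y2 + 2y3 + y4 >= 4
    y1, y2, y3, y4 >= 0

Solving the primal: x* = (0, 6.5).
  primal value c^T x* = 26.
Solving the dual: y* = (0, 0, 2, 0).
  dual value b^T y* = 26.
Strong duality: c^T x* = b^T y*. Confirmed.

26


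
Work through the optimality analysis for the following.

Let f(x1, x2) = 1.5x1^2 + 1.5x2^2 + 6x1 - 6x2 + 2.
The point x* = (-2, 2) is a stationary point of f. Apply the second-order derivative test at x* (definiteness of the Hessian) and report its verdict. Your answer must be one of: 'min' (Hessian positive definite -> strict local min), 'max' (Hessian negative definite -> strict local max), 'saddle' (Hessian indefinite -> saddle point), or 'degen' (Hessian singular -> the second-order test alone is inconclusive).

Compute the Hessian H = grad^2 f:
  H = [[3, 0], [0, 3]]
Verify stationarity: grad f(x*) = H x* + g = (0, 0).
Eigenvalues of H: 3, 3.
Both eigenvalues > 0, so H is positive definite -> x* is a strict local min.

min


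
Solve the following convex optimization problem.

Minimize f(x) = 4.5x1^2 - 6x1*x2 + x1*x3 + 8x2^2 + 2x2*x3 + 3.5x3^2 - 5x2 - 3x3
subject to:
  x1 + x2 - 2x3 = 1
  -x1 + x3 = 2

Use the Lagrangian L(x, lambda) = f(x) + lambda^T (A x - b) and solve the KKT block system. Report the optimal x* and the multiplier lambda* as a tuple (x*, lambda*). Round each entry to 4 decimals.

Form the Lagrangian:
  L(x, lambda) = (1/2) x^T Q x + c^T x + lambda^T (A x - b)
Stationarity (grad_x L = 0): Q x + c + A^T lambda = 0.
Primal feasibility: A x = b.

This gives the KKT block system:
  [ Q   A^T ] [ x     ]   [-c ]
  [ A    0  ] [ lambda ] = [ b ]

Solving the linear system:
  x*      = (-2.7692, 2.2308, -0.7692)
  lambda* = (-45.7692, -84.8462)
  f(x*)   = 103.3077

x* = (-2.7692, 2.2308, -0.7692), lambda* = (-45.7692, -84.8462)


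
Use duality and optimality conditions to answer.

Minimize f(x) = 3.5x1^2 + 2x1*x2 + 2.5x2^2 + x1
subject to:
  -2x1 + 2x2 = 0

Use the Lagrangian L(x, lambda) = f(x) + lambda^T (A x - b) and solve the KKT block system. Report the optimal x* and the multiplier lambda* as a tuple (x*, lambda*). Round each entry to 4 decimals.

Form the Lagrangian:
  L(x, lambda) = (1/2) x^T Q x + c^T x + lambda^T (A x - b)
Stationarity (grad_x L = 0): Q x + c + A^T lambda = 0.
Primal feasibility: A x = b.

This gives the KKT block system:
  [ Q   A^T ] [ x     ]   [-c ]
  [ A    0  ] [ lambda ] = [ b ]

Solving the linear system:
  x*      = (-0.0625, -0.0625)
  lambda* = (0.2188)
  f(x*)   = -0.0312

x* = (-0.0625, -0.0625), lambda* = (0.2188)


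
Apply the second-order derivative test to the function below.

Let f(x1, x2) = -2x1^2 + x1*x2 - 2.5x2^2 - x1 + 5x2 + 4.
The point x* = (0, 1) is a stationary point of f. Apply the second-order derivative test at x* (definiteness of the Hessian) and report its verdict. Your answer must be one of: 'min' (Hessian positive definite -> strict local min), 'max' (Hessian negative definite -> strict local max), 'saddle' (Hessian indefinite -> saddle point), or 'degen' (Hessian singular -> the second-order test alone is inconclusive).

Compute the Hessian H = grad^2 f:
  H = [[-4, 1], [1, -5]]
Verify stationarity: grad f(x*) = H x* + g = (0, 0).
Eigenvalues of H: -5.618, -3.382.
Both eigenvalues < 0, so H is negative definite -> x* is a strict local max.

max
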